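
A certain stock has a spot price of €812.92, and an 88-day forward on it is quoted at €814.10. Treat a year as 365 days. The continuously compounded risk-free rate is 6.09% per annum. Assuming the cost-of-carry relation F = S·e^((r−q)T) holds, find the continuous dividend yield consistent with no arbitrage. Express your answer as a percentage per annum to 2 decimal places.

From F = S·e^((r−q)T): (r − q) = ln(F/S)/T
ln(814.10/812.92) = ln(1.001452) = 0.001451
(r − q) = 0.001451 / (88/365) = 0.006018
q = r − ln(F/S)/T = 0.0609 − 0.006018 = 0.054882
q = 5.49%

5.49%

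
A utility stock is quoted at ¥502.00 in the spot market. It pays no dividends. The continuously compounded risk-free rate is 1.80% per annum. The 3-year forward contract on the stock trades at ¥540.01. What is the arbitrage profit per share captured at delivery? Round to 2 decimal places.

Fair forward: F* = S·e^(carry·T), with carry = r = 0.0180
F* = 502.00 · e^(0.0180 × 3) = 502.00 · e^0.054000 = 502.00 × 1.055485 = ¥529.8535
Market ¥540.01 > fair ¥529.8535: forward overpriced → cash-and-carry (buy spot, short the forward).
At maturity, profit = |F_mkt − F*| = |540.01 − 529.8535| = ¥10.16 per share

¥10.16 per share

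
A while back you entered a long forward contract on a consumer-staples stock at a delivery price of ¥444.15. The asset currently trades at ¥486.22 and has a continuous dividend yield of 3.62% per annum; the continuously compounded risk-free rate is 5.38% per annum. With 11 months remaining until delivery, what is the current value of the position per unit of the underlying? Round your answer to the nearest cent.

¥47.57

Current fair forward for the remaining 11 months: F = S·e^((r − q)·T), (r − q) = 0.0538 − 0.0362 = 0.0176
F = 486.22 · e^(0.0176 × 11/12) = 486.22 × 1.016264 = 494.1279
Value of long forward = (F − K)·e^(−rT) = (494.1279 − 444.15) · e^(−0.0538·11/12)
= 49.9779 × 0.951880 = 47.57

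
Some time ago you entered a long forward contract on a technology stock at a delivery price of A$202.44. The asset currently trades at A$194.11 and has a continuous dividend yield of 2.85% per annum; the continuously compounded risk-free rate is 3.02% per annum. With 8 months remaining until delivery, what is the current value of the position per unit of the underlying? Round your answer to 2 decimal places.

-A$7.95

Current fair forward for the remaining 8 months: F = S·e^((r − q)·T), (r − q) = 0.0302 − 0.0285 = 0.0017
F = 194.11 · e^(0.0017 × 8/12) = 194.11 × 1.001134 = 194.3301
Value of long forward = (F − K)·e^(−rT) = (194.3301 − 202.44) · e^(−0.0302·8/12)
= -8.1099 × 0.980068 = -7.95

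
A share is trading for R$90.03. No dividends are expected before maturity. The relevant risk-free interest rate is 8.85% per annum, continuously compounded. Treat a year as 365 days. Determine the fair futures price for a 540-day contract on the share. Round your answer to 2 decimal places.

R$102.62

F = S·e^(rT) = 90.03 · e^(0.0885 × 540/365)
= 90.03 · e^0.130932 = 90.03 × 1.139890
F = R$102.62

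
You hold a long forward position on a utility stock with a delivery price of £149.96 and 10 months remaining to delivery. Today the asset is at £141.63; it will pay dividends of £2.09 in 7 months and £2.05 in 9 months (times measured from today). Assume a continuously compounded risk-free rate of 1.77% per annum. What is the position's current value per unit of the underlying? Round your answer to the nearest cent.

-£10.23

PV(remaining dividends) I = 2.09·e^(−0.0177·7/12) + 2.05·e^(−0.0177·9/12) = 4.0915
Current forward F = (S − I)·e^(rT) = (141.63 − 4.0915)·e^(0.0177·10/12) = 137.5385 × 1.014859 = 139.5822
Value (long) = (F − K)·e^(−rT) = (139.5822 − 149.96) × 0.985358 = -10.2258
Value = -£10.23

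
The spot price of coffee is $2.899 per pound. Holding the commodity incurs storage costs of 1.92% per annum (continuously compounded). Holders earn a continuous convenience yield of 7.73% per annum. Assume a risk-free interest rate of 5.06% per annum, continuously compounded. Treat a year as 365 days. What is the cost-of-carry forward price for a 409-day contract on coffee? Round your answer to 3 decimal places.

Net carry = r + u − y = 0.0506 + 0.0192 − 0.0773 = -0.0075
F = S·e^((r+u−y)T) = 2.899 · e^(-0.0075 × 409/365) = 2.899 · e^-0.008404
= 2.899 × 0.991631 = $2.875 per pound

$2.875 per pound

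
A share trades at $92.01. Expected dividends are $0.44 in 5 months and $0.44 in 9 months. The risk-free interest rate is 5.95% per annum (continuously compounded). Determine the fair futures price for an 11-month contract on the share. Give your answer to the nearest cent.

$96.27

PV(dividends) I = 0.44·e^(−0.0595·5/12) + 0.44·e^(−0.0595·9/12)
I = 0.4292 + 0.4208 = 0.8500
F = (S − I)·e^(rT) = (92.01 − 0.8500) · e^(0.0595·11/12)
= 91.1600 · e^0.054542 = 91.1600 × 1.056057 = $96.27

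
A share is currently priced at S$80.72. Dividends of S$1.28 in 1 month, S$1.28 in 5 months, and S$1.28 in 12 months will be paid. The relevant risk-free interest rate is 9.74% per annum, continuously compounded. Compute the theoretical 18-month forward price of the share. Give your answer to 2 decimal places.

PV(dividends) I = 1.28·e^(−0.0974·1/12) + 1.28·e^(−0.0974·5/12) + 1.28·e^(−0.0974·12/12)
I = 1.2697 + 1.2291 + 1.1612 = 3.6600
F = (S − I)·e^(rT) = (80.72 − 3.6600) · e^(0.0974·18/12)
= 77.0600 · e^0.146100 = 77.0600 × 1.157312 = S$89.18

S$89.18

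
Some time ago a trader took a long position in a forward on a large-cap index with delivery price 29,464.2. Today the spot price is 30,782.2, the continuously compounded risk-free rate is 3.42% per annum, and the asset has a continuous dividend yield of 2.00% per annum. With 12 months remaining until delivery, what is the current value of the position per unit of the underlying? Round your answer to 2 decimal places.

1699.11

Current fair forward for the remaining 12 months: F = S·e^((r − q)·T), (r − q) = 0.0342 − 0.0200 = 0.0142
F = 30782.2 · e^(0.0142 × 12/12) = 30782.2 × 1.01430130 = 31222.4255
Value of long forward = (F − K)·e^(−rT) = (31222.4255 − 29464.2) · e^(−0.0342·12/12)
= 1758.2255 × 0.96637821 = 1699.11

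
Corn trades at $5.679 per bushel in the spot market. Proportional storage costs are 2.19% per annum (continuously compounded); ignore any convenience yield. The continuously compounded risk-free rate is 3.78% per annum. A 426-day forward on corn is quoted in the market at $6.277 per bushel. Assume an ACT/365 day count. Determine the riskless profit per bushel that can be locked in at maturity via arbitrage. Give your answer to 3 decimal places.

Fair forward: F* = S·e^(carry·T), with carry = (r + u) = 0.0378 + 0.0219 = 0.0597
F* = 5.679 · e^(0.0597 × 426/365) = 5.679 · e^0.069677 = 5.679 × 1.072162 = $6.0888
Market $6.277 > fair $6.0888: forward overpriced → cash-and-carry (buy spot, short the forward).
At maturity, profit = |F_mkt − F*| = |6.277 − 6.0888| = $0.188 per bushel

$0.188 per bushel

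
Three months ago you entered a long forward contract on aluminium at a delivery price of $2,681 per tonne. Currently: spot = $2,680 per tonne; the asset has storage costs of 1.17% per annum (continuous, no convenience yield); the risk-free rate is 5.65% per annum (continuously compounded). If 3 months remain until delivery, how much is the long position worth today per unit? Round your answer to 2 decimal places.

Current fair forward for the remaining 3 months: F = S·e^((r + u)·T), (r + u) = 0.0565 + 0.0117 = 0.0682
F = 2680 · e^(0.0682 × 3/12) = 2680 × 1.01719618 = 2726.0858
Value of long forward = (F − K)·e^(−rT) = (2726.0858 − 2681) · e^(−0.0565·3/12)
= 45.0858 × 0.98597429 = 44.45

$44.45 per tonne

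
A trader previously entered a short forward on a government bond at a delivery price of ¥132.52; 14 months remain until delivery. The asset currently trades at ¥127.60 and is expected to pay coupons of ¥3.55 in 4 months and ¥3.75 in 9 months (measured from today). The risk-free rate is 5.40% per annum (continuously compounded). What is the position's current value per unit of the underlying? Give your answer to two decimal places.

PV(remaining coupons) I = 3.55·e^(−0.0540·4/12) + 3.75·e^(−0.0540·9/12) = 7.0878
Current forward F = (S − I)·e^(rT) = (127.60 − 7.0878)·e^(0.0540·14/12) = 120.5122 × 1.065027 = 128.3487
Value (long) = (F − K)·e^(−rT) = (128.3487 − 132.52) × 0.938943 = -3.9166
Short position value = −(long value) = ¥3.92

¥3.92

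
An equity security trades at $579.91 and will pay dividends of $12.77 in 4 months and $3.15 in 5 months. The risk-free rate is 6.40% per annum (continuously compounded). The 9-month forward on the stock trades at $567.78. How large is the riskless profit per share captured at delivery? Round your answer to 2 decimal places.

PV(dividends) I = 12.77·e^(−0.0640·4/12) + 3.15·e^(−0.0640·5/12) = 15.5676
Fair forward F* = (S − I)·e^(rT) = (579.91 − 15.5676)·e^0.048000 = 564.3424 × 1.049171 = 592.0917
Market $567.78 < fair 592.0917: forward underpriced → reverse cash-and-carry (short the stock, invest proceeds at r, pay the dividends, go long the forward).
Profit at T = |F_mkt − F*| = |567.78 − 592.0917| = $24.31 per share

$24.31 per share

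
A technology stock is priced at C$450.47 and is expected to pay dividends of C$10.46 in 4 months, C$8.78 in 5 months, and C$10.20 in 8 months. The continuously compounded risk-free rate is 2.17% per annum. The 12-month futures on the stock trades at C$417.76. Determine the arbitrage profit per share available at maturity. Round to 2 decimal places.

PV(dividends) I = 10.46·e^(−0.0217·4/12) + 8.78·e^(−0.0217·5/12) + 10.20·e^(−0.0217·8/12) = 29.1391
Fair futures F* = (S − I)·e^(rT) = (450.47 − 29.1391)·e^0.021700 = 421.3309 × 1.021937 = 430.5736
Market C$417.76 < fair 430.5736: forward underpriced → reverse cash-and-carry (short the stock, invest proceeds at r, pay the dividends, go long the forward).
Profit at T = |F_mkt − F*| = |417.76 − 430.5736| = C$12.81 per share

C$12.81 per share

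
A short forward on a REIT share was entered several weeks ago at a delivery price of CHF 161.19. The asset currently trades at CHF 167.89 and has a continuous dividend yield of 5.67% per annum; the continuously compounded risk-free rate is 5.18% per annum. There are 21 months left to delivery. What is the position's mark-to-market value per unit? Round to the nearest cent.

-CHF 4.81

Current fair forward for the remaining 21 months: F = S·e^((r − q)·T), (r − q) = 0.0518 − 0.0567 = -0.0049
F = 167.89 · e^(-0.0049 × 21/12) = 167.89 × 0.991462 = 166.4566
Value of long forward = (F − K)·e^(−rT) = (166.4566 − 161.19) · e^(−0.0518·21/12)
= 5.2666 × 0.913337 = 4.81
Short position value = −(long value) = -CHF 4.81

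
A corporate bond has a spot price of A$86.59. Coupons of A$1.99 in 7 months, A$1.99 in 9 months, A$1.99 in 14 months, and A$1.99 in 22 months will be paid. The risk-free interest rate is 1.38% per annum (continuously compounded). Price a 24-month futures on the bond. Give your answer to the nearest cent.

PV(coupons) I = 1.99·e^(−0.0138·7/12) + 1.99·e^(−0.0138·9/12) + 1.99·e^(−0.0138·14/12) + 1.99·e^(−0.0138·22/12)
I = 1.9740 + 1.9695 + 1.9582 + 1.9403 = 7.8420
F = (S − I)·e^(rT) = (86.59 − 7.8420) · e^(0.0138·24/12)
= 78.7480 · e^0.027600 = 78.7480 × 1.027984 = A$80.95

A$80.95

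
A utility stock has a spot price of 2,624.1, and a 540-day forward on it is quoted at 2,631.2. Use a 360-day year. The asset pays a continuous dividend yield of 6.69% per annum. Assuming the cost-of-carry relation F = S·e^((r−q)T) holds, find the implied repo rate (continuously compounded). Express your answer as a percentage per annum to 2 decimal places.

From F = S·e^((r−q)T): (r − q) = ln(F/S)/T
ln(2631.2/2624.1) = ln(1.002706) = 0.002702
(r − q) = 0.002702 / (540/360) = 0.001801
r = ln(F/S)/T + q = 0.001801 + 0.0669 = 0.068701
r = 6.87%

6.87%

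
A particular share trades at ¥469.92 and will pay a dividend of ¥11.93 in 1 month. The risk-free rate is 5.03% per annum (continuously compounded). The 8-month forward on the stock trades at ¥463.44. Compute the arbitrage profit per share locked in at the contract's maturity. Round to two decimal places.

PV(dividends) I = 11.93·e^(−0.0503·1/12) = 11.8801
Fair forward F* = (S − I)·e^(rT) = (469.92 − 11.8801)·e^0.033533 = 458.0399 × 1.034102 = 473.6600
Market ¥463.44 < fair 473.6600: forward underpriced → reverse cash-and-carry (short the stock, invest proceeds at r, pay the dividends, go long the forward).
Profit at T = |F_mkt − F*| = |463.44 − 473.6600| = ¥10.22 per share

¥10.22 per share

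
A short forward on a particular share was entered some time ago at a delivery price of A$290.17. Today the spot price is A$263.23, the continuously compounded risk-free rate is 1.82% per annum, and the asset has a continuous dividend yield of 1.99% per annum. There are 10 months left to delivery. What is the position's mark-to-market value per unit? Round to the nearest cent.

Current fair forward for the remaining 10 months: F = S·e^((r − q)·T), (r − q) = 0.0182 − 0.0199 = -0.0017
F = 263.23 · e^(-0.0017 × 10/12) = 263.23 × 0.998584 = 262.8573
Value of long forward = (F − K)·e^(−rT) = (262.8573 − 290.17) · e^(−0.0182·10/12)
= -27.3127 × 0.984948 = -26.90
Short position value = −(long value) = A$26.90

A$26.90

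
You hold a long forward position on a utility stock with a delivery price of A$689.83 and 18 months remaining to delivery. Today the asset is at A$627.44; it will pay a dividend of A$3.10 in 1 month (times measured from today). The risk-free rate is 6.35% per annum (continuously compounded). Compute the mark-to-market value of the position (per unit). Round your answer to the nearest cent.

PV(remaining dividends) I = 3.10·e^(−0.0635·1/12) = 3.0836
Current forward F = (S − I)·e^(rT) = (627.44 − 3.0836)·e^(0.0635·18/12) = 624.3564 × 1.099934 = 686.7508
Value (long) = (F − K)·e^(−rT) = (686.7508 − 689.83) × 0.909146 = -2.7994
Value = -A$2.80

-A$2.80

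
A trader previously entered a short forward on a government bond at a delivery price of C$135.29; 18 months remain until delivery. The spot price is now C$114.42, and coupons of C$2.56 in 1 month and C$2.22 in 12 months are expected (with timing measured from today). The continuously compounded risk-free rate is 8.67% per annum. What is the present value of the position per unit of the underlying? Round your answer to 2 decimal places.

PV(remaining coupons) I = 2.56·e^(−0.0867·1/12) + 2.22·e^(−0.0867·12/12) = 4.5772
Current forward F = (S − I)·e^(rT) = (114.42 − 4.5772)·e^(0.0867·18/12) = 109.8428 × 1.138885 = 125.0983
Value (long) = (F − K)·e^(−rT) = (125.0983 − 135.29) × 0.878052 = -8.9488
Short position value = −(long value) = C$8.95

C$8.95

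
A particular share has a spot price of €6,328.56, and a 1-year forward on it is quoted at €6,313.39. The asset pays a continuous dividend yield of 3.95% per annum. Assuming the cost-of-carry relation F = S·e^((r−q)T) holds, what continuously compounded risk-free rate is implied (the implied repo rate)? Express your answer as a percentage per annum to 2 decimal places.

3.71%

From F = S·e^((r−q)T): (r − q) = ln(F/S)/T
ln(6313.39/6328.56) = ln(0.997603) = -0.002400
(r − q) = -0.002400 / (1) = -0.002400
r = ln(F/S)/T + q = -0.002400 + 0.0395 = 0.037100
r = 3.71%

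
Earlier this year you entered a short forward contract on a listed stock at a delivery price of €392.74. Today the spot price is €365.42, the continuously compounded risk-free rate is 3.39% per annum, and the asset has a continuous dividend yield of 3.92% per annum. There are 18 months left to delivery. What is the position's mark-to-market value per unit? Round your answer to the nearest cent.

€28.72

Current fair forward for the remaining 18 months: F = S·e^((r − q)·T), (r − q) = 0.0339 − 0.0392 = -0.0053
F = 365.42 · e^(-0.0053 × 18/12) = 365.42 × 0.992082 = 362.5266
Value of long forward = (F − K)·e^(−rT) = (362.5266 − 392.74) · e^(−0.0339·18/12)
= -30.2134 × 0.950421 = -28.72
Short position value = −(long value) = €28.72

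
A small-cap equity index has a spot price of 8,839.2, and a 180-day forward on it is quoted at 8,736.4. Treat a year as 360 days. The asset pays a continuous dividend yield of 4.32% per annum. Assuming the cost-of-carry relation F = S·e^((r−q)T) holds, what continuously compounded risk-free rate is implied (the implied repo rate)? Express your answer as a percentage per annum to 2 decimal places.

1.98%

From F = S·e^((r−q)T): (r − q) = ln(F/S)/T
ln(8736.4/8839.2) = ln(0.988370) = -0.011698
(r − q) = -0.011698 / (180/360) = -0.023396
r = ln(F/S)/T + q = -0.023396 + 0.0432 = 0.019804
r = 1.98%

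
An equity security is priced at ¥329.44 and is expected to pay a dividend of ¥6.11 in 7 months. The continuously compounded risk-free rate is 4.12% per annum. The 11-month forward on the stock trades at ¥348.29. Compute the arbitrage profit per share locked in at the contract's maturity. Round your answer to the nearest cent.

PV(dividends) I = 6.11·e^(−0.0412·7/12) = 5.9649
Fair forward F* = (S − I)·e^(rT) = (329.44 − 5.9649)·e^0.037767 = 323.4751 × 1.038489 = 335.9253
Market ¥348.29 > fair 335.9253: forward overpriced → cash-and-carry (borrow at r, buy the stock and collect the dividends, short the forward).
Profit at T = |F_mkt − F*| = |348.29 − 335.9253| = ¥12.36 per share

¥12.36 per share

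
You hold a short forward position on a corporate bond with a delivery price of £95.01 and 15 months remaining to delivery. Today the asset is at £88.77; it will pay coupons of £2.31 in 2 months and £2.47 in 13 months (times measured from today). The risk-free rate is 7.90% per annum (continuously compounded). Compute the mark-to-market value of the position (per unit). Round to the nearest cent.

PV(remaining coupons) I = 2.31·e^(−0.0790·2/12) + 2.47·e^(−0.0790·13/12) = 4.5472
Current forward F = (S − I)·e^(rT) = (88.77 − 4.5472)·e^(0.0790·15/12) = 84.2228 × 1.103790 = 92.9643
Value (long) = (F − K)·e^(−rT) = (92.9643 − 95.01) × 0.905969 = -1.8533
Short position value = −(long value) = £1.85

£1.85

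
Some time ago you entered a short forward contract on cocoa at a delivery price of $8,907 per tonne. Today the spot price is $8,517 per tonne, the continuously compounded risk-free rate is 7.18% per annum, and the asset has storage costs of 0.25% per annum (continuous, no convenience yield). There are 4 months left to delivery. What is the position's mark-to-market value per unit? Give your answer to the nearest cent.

$172.26 per tonne

Current fair forward for the remaining 4 months: F = S·e^((r + u)·T), (r + u) = 0.0718 + 0.0025 = 0.0743
F = 8517 · e^(0.0743 × 4/12) = 8517 × 1.02507591 = 8730.5715
Value of long forward = (F − K)·e^(−rT) = (8730.5715 − 8907) · e^(−0.0718·4/12)
= -176.4285 × 0.97635080 = -172.26
Short position value = −(long value) = $172.26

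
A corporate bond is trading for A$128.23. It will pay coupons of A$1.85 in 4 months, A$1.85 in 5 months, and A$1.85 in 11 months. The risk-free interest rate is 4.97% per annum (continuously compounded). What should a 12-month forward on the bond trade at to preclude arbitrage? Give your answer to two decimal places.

A$129.09

PV(coupons) I = 1.85·e^(−0.0497·4/12) + 1.85·e^(−0.0497·5/12) + 1.85·e^(−0.0497·11/12)
I = 1.8196 + 1.8121 + 1.7676 = 5.3993
F = (S − I)·e^(rT) = (128.23 − 5.3993) · e^(0.0497·12/12)
= 122.8307 · e^0.049700 = 122.8307 × 1.050956 = A$129.09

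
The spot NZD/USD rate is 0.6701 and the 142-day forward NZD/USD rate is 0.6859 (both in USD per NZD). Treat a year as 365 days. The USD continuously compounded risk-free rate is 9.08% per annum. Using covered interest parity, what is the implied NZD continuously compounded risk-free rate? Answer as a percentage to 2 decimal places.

3.09%

F = S·e^((r_USD − r_NZD)T) ⇒ r_NZD = r_USD − ln(F/S)/T
ln(0.6859/0.6701) = 0.023305; /(142/365) = 0.059904
r_NZD = 0.0908 − 0.059904 = 0.030896
r_NZD = 3.09%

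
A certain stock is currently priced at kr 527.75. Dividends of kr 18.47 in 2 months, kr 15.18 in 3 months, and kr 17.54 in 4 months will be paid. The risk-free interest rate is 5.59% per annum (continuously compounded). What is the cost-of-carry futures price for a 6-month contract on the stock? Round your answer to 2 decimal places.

kr 490.79

PV(dividends) I = 18.47·e^(−0.0559·2/12) + 15.18·e^(−0.0559·3/12) + 17.54·e^(−0.0559·4/12)
I = 18.2987 + 14.9693 + 17.2162 = 50.4842
F = (S − I)·e^(rT) = (527.75 − 50.4842) · e^(0.0559·6/12)
= 477.2658 · e^0.027950 = 477.2658 × 1.028344 = kr 490.79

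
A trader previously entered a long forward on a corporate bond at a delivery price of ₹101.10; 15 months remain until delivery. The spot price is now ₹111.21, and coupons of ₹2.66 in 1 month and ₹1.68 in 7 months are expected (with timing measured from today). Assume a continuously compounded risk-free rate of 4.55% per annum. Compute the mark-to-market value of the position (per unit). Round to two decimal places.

PV(remaining coupons) I = 2.66·e^(−0.0455·1/12) + 1.68·e^(−0.0455·7/12) = 4.2859
Current forward F = (S − I)·e^(rT) = (111.21 − 4.2859)·e^(0.0455·15/12) = 106.9241 × 1.058523 = 113.1816
Value (long) = (F − K)·e^(−rT) = (113.1816 − 101.10) × 0.944712 = 11.4136
Value = ₹11.41

₹11.41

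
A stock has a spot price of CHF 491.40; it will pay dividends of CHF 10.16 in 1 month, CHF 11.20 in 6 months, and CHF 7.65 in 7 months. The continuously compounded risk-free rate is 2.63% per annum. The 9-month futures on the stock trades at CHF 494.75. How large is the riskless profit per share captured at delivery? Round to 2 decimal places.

CHF 22.86 per share

PV(dividends) I = 10.16·e^(−0.0263·1/12) + 11.20·e^(−0.0263·6/12) + 7.65·e^(−0.0263·7/12) = 28.7250
Fair futures F* = (S − I)·e^(rT) = (491.40 − 28.7250)·e^0.019725 = 462.6750 × 1.019921 = 471.8919
Market CHF 494.75 > fair 471.8919: forward overpriced → cash-and-carry (borrow at r, buy the stock and collect the dividends, short the forward).
Profit at T = |F_mkt − F*| = |494.75 − 471.8919| = CHF 22.86 per share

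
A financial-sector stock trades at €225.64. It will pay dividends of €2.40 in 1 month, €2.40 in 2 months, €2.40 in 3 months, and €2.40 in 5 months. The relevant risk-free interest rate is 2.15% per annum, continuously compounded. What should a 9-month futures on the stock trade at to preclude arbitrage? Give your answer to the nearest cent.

€219.60

PV(dividends) I = 2.40·e^(−0.0215·1/12) + 2.40·e^(−0.0215·2/12) + 2.40·e^(−0.0215·3/12) + 2.40·e^(−0.0215·5/12)
I = 2.3957 + 2.3914 + 2.3871 + 2.3786 = 9.5528
F = (S − I)·e^(rT) = (225.64 − 9.5528) · e^(0.0215·9/12)
= 216.0872 · e^0.016125 = 216.0872 × 1.016256 = €219.60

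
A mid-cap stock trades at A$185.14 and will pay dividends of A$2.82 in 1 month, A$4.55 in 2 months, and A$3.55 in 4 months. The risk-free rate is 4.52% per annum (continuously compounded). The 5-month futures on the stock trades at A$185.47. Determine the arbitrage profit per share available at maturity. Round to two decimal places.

PV(dividends) I = 2.82·e^(−0.0452·1/12) + 4.55·e^(−0.0452·2/12) + 3.55·e^(−0.0452·4/12) = 10.8222
Fair futures F* = (S − I)·e^(rT) = (185.14 − 10.8222)·e^0.018833 = 174.3178 × 1.019011 = 177.6318
Market A$185.47 > fair 177.6318: forward overpriced → cash-and-carry (borrow at r, buy the stock and collect the dividends, short the forward).
Profit at T = |F_mkt − F*| = |185.47 − 177.6318| = A$7.84 per share

A$7.84 per share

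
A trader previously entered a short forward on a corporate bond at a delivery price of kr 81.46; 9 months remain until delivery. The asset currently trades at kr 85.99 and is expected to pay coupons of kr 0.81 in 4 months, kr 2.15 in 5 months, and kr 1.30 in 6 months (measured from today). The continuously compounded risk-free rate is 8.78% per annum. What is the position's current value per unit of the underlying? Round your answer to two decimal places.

-kr 5.62

PV(remaining coupons) I = 0.81·e^(−0.0878·4/12) + 2.15·e^(−0.0878·5/12) + 1.30·e^(−0.0878·6/12) = 4.1036
Current forward F = (S − I)·e^(rT) = (85.99 − 4.1036)·e^(0.0878·9/12) = 81.8864 × 1.068066 = 87.4601
Value (long) = (F − K)·e^(−rT) = (87.4601 − 81.46) × 0.936271 = 5.6177
Short position value = −(long value) = -kr 5.62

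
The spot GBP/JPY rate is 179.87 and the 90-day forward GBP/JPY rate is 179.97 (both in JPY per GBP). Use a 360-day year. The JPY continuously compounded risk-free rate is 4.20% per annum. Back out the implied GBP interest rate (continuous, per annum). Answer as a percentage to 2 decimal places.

3.98%

F = S·e^((r_JPY − r_GBP)T) ⇒ r_GBP = r_JPY − ln(F/S)/T
ln(179.97/179.87) = 0.000556; /(90/360) = 0.002224
r_GBP = 0.0420 − 0.002224 = 0.039776
r_GBP = 3.98%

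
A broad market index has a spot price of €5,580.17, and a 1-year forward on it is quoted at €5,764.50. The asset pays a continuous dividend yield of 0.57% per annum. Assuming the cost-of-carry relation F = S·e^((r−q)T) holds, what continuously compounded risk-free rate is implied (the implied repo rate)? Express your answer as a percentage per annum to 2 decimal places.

From F = S·e^((r−q)T): (r − q) = ln(F/S)/T
ln(5764.50/5580.17) = ln(1.033033) = 0.032499
(r − q) = 0.032499 / (1) = 0.032499
r = ln(F/S)/T + q = 0.032499 + 0.0057 = 0.038199
r = 3.82%

3.82%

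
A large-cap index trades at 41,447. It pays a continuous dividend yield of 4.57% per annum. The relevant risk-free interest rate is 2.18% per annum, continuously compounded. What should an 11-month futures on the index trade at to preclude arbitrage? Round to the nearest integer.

F = S·e^((r − q)T) = 41447 · e^((0.0218 − 0.0457) × 11/12)
= 41447 · e^-0.021908 = 41447 × 0.978330
F = 40,549

40,549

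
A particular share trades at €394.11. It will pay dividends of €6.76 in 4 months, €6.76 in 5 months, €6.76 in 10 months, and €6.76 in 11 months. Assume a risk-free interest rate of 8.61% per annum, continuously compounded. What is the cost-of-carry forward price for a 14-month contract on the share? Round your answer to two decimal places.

€407.42

PV(dividends) I = 6.76·e^(−0.0861·4/12) + 6.76·e^(−0.0861·5/12) + 6.76·e^(−0.0861·10/12) + 6.76·e^(−0.0861·11/12)
I = 6.5687 + 6.5218 + 6.2920 + 6.2470 = 25.6295
F = (S − I)·e^(rT) = (394.11 − 25.6295) · e^(0.0861·14/12)
= 368.4805 · e^0.100450 = 368.4805 × 1.105668 = €407.42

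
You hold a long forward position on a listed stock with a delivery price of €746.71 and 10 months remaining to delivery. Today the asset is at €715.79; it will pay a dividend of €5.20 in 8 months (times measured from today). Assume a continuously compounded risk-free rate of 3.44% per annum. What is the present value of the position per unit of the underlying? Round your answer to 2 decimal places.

-€14.90

PV(remaining dividends) I = 5.20·e^(−0.0344·8/12) = 5.0821
Current forward F = (S − I)·e^(rT) = (715.79 − 5.0821)·e^(0.0344·10/12) = 710.7079 × 1.029082 = 731.3767
Value (long) = (F − K)·e^(−rT) = (731.3767 − 746.71) × 0.971740 = -14.9000
Value = -€14.90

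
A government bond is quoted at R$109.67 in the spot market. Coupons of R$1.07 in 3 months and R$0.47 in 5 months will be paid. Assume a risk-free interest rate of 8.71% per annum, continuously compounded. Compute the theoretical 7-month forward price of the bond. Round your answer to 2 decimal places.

PV(coupons) I = 1.07·e^(−0.0871·3/12) + 0.47·e^(−0.0871·5/12)
I = 1.0470 + 0.4532 = 1.5002
F = (S − I)·e^(rT) = (109.67 − 1.5002) · e^(0.0871·7/12)
= 108.1698 · e^0.050808 = 108.1698 × 1.052121 = R$113.81

R$113.81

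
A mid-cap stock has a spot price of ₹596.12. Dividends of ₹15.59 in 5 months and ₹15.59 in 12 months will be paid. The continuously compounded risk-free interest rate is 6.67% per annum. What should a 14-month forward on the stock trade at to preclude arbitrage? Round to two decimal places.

₹612.21

PV(dividends) I = 15.59·e^(−0.0667·5/12) + 15.59·e^(−0.0667·12/12)
I = 15.1627 + 14.5841 = 29.7468
F = (S − I)·e^(rT) = (596.12 − 29.7468) · e^(0.0667·14/12)
= 566.3732 · e^0.077817 = 566.3732 × 1.080925 = ₹612.21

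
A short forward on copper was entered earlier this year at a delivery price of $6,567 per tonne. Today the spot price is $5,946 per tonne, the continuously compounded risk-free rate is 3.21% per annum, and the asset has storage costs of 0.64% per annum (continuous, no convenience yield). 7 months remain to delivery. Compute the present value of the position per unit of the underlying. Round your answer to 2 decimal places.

Current fair forward for the remaining 7 months: F = S·e^((r + u)·T), (r + u) = 0.0321 + 0.0064 = 0.0385
F = 5946 · e^(0.0385 × 7/12) = 5946 × 1.02271242 = 6081.0480
Value of long forward = (F − K)·e^(−rT) = (6081.0480 − 6567) · e^(−0.0321·7/12)
= -485.9520 × 0.98144922 = -476.94
Short position value = −(long value) = $476.94

$476.94 per tonne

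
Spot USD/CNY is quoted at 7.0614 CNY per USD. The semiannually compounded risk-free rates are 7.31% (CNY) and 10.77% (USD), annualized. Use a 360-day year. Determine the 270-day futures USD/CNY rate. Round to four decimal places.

By covered interest parity, F = S · (1+r_CNY/2)^(2T) / (1+r_USD/2)^(2T)
= 7.0614 × 1.055323 / 1.081853 = 7.0614 × 0.975477
F = 6.8882 CNY per USD

6.8882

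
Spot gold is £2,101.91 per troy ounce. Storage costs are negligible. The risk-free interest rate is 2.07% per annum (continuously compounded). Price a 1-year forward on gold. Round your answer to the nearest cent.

F = S·e^(rT) = 2101.91 · e^(0.0207 × 1) = 2101.91 · e^0.02070000
= 2101.91 × 1.02091573 = £2,145.87 per troy ounce

£2,145.87 per troy ounce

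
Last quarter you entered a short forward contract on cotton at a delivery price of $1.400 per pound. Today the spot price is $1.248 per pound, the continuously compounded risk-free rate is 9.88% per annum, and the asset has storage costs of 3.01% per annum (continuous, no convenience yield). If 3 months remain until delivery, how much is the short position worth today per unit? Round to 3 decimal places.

$0.108 per pound

Current fair forward for the remaining 3 months: F = S·e^((r + u)·T), (r + u) = 0.0988 + 0.0301 = 0.1289
F = 1.248 · e^(0.1289 × 3/12) = 1.248 × 1.032750 = 1.2889
Value of long forward = (F − K)·e^(−rT) = (1.2889 − 1.400) · e^(−0.0988·3/12)
= -0.1111 × 0.975603 = -0.108
Short position value = −(long value) = $0.108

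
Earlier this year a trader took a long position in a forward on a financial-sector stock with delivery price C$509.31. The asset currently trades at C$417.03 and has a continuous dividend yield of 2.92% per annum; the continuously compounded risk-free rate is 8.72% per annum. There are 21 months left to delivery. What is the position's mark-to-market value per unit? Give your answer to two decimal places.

Current fair forward for the remaining 21 months: F = S·e^((r − q)·T), (r − q) = 0.0872 − 0.0292 = 0.0580
F = 417.03 · e^(0.0580 × 21/12) = 417.03 × 1.106830 = 461.5813
Value of long forward = (F − K)·e^(−rT) = (461.5813 − 509.31) · e^(−0.0872·21/12)
= -47.7287 × 0.858473 = -40.97

-C$40.97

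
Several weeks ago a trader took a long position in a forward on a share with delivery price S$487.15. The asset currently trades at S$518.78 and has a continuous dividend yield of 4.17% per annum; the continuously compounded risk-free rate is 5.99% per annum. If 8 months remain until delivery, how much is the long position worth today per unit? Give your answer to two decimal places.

Current fair forward for the remaining 8 months: F = S·e^((r − q)·T), (r − q) = 0.0599 − 0.0417 = 0.0182
F = 518.78 · e^(0.0182 × 8/12) = 518.78 × 1.012207 = 525.1127
Value of long forward = (F − K)·e^(−rT) = (525.1127 − 487.15) · e^(−0.0599·8/12)
= 37.9627 × 0.960853 = 36.48

S$36.48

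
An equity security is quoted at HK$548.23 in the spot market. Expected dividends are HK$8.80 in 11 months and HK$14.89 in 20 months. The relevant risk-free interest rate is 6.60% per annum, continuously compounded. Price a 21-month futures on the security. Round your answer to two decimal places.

PV(dividends) I = 8.80·e^(−0.0660·11/12) + 14.89·e^(−0.0660·20/12)
I = 8.2834 + 13.3390 = 21.6224
F = (S − I)·e^(rT) = (548.23 − 21.6224) · e^(0.0660·21/12)
= 526.6076 · e^0.115500 = 526.6076 × 1.122435 = HK$591.08

HK$591.08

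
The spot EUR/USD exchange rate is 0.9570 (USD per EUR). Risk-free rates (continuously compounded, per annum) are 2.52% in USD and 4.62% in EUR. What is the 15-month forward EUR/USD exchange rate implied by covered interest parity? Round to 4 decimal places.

0.9322

F = S·e^((r_USD − r_EUR)T) = 0.9570 · e^((0.0252 − 0.0462) × 15/12)
= 0.9570 · e^-0.026250 = 0.9570 × 0.974092
F = 0.9322 USD per EUR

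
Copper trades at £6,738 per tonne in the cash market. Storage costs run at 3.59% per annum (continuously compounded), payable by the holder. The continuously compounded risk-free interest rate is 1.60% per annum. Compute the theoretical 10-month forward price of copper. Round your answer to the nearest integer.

£7,036 per tonne

Net carry = r + u − y = 0.0160 + 0.0359 − 0.0000 = 0.0519
F = S·e^((r+u−y)T) = 6738 · e^(0.0519 × 10/12) = 6738 · e^0.043250
= 6738 × 1.044199 = £7,036 per tonne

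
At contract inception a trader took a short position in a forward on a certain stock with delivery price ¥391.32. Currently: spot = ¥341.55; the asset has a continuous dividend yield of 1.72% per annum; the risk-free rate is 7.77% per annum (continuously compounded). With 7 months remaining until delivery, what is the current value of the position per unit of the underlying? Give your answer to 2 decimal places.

¥35.84

Current fair forward for the remaining 7 months: F = S·e^((r − q)·T), (r − q) = 0.0777 − 0.0172 = 0.0605
F = 341.55 · e^(0.0605 × 7/12) = 341.55 × 1.035922 = 353.8192
Value of long forward = (F − K)·e^(−rT) = (353.8192 − 391.32) · e^(−0.0777·7/12)
= -37.5008 × 0.955687 = -35.84
Short position value = −(long value) = ¥35.84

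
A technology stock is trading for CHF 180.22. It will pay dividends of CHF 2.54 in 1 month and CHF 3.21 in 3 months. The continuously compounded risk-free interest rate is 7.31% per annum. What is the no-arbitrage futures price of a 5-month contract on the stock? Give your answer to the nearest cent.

PV(dividends) I = 2.54·e^(−0.0731·1/12) + 3.21·e^(−0.0731·3/12)
I = 2.5246 + 3.1519 = 5.6765
F = (S − I)·e^(rT) = (180.22 − 5.6765) · e^(0.0731·5/12)
= 174.5435 · e^0.030458 = 174.5435 × 1.030927 = CHF 179.94

CHF 179.94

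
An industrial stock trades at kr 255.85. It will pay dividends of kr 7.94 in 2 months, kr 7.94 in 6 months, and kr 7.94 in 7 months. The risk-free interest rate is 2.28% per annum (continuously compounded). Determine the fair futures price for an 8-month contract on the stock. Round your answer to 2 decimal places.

PV(dividends) I = 7.94·e^(−0.0228·2/12) + 7.94·e^(−0.0228·6/12) + 7.94·e^(−0.0228·7/12)
I = 7.9099 + 7.8500 + 7.8351 = 23.5950
F = (S − I)·e^(rT) = (255.85 − 23.5950) · e^(0.0228·8/12)
= 232.2550 · e^0.015200 = 232.2550 × 1.015316 = kr 235.81

kr 235.81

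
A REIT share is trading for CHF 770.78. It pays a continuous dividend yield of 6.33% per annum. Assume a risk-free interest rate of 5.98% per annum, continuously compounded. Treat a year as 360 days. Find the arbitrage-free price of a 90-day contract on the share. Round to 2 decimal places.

F = S·e^((r − q)T) = 770.78 · e^((0.0598 − 0.0633) × 90/360)
= 770.78 · e^-0.000875 = 770.78 × 0.999125
F = CHF 770.11

CHF 770.11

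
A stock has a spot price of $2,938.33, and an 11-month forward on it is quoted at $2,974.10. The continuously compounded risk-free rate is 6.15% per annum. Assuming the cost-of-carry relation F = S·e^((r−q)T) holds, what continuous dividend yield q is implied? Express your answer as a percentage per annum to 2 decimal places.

4.83%

From F = S·e^((r−q)T): (r − q) = ln(F/S)/T
ln(2974.10/2938.33) = ln(1.012174) = 0.012100
(r − q) = 0.012100 / (11/12) = 0.013200
q = r − ln(F/S)/T = 0.0615 − 0.013200 = 0.048300
q = 4.83%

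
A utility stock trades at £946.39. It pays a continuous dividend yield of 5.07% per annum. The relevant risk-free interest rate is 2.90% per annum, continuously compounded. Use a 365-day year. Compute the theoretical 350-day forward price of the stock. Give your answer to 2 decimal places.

£926.90

F = S·e^((r − q)T) = 946.39 · e^((0.0290 − 0.0507) × 350/365)
= 946.39 · e^-0.020808 = 946.39 × 0.979407
F = £926.90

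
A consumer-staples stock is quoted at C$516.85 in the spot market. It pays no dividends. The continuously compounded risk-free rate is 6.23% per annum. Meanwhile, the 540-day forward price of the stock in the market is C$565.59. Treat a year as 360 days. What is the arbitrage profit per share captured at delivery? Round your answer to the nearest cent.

Fair forward: F* = S·e^(carry·T), with carry = r = 0.0623
F* = 516.85 · e^(0.0623 × 540/360) = 516.85 · e^0.093450 = 516.85 × 1.097956 = C$567.4786
Market C$565.59 < fair C$567.4786: forward underpriced → reverse cash-and-carry (short spot, go long the forward).
At maturity, profit = |F_mkt − F*| = |565.59 − 567.4786| = C$1.89 per share

C$1.89 per share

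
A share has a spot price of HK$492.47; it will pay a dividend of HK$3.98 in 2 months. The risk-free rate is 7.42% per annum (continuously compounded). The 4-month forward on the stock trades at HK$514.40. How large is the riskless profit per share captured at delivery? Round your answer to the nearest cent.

PV(dividends) I = 3.98·e^(−0.0742·2/12) = 3.9311
Fair forward F* = (S − I)·e^(rT) = (492.47 − 3.9311)·e^0.024733 = 488.5389 × 1.025041 = 500.7724
Market HK$514.40 > fair 500.7724: forward overpriced → cash-and-carry (borrow at r, buy the stock and collect the dividends, short the forward).
Profit at T = |F_mkt − F*| = |514.40 − 500.7724| = HK$13.63 per share

HK$13.63 per share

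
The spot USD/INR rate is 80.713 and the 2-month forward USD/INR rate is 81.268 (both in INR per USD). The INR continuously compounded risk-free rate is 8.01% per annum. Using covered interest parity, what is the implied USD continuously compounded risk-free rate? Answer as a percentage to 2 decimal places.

F = S·e^((r_INR − r_USD)T) ⇒ r_USD = r_INR − ln(F/S)/T
ln(81.268/80.713) = 0.006853; /(2/12) = 0.041118
r_USD = 0.0801 − 0.041118 = 0.038982
r_USD = 3.90%

3.90%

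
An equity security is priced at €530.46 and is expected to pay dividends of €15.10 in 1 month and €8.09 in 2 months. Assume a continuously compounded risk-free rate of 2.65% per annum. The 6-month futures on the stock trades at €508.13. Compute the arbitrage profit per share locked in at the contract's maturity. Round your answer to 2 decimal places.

PV(dividends) I = 15.10·e^(−0.0265·1/12) + 8.09·e^(−0.0265·2/12) = 23.1210
Fair futures F* = (S − I)·e^(rT) = (530.46 − 23.1210)·e^0.013250 = 507.3390 × 1.013338 = 514.1059
Market €508.13 < fair 514.1059: forward underpriced → reverse cash-and-carry (short the stock, invest proceeds at r, pay the dividends, go long the forward).
Profit at T = |F_mkt − F*| = |508.13 − 514.1059| = €5.98 per share

€5.98 per share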